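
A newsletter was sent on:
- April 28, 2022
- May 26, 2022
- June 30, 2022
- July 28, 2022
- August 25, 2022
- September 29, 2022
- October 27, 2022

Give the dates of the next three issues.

All Thursdays; the gaps (28, 35, 28, 28, 35, 28) vary with month length.
This is the last Thursday of each month.
November 2022 ends with Thursday November 24, 2022.
December 2022 ends with Thursday December 29, 2022.
January 2023 ends with Thursday January 26, 2023.

November 24, 2022; December 29, 2022; January 26, 2023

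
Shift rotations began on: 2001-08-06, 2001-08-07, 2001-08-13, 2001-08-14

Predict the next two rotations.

The gap pattern 1, 6, 1 repeats every 2 events.
These are the Mondays and Tuesdays of each week.
The following Monday is 2001-08-20.
The following Tuesday is 2001-08-21.

2001-08-20, 2001-08-21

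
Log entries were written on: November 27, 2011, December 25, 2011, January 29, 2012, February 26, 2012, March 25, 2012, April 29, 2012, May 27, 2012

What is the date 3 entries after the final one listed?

August 26, 2012

All Sundays; the gaps (28, 35, 28, 28, 35, 28) vary with month length.
This is the last Sunday of each month.
Last Sunday of June 2012: June 24, 2012.
July 2012 ends with Sunday July 29, 2012.
August 2012 ends with Sunday August 26, 2012.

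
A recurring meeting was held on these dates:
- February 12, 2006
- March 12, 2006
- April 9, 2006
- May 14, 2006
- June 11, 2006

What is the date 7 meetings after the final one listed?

January 14, 2007

Gaps: 28, 28, 35, 28 days — a mix of 28 and 35. Every date is a Sunday.
Each is the 2nd Sunday of its month.
July 2006 — 2nd Sunday is July 9, 2006.
August 2006 — 2nd Sunday is August 13, 2006.
September 2006 — 2nd Sunday is September 10, 2006.
2nd Sunday of October 2006: October 8, 2006.
November 2006 — 2nd Sunday is November 12, 2006.
2nd Sunday of December 2006: December 10, 2006.
2nd Sunday of January 2007: January 14, 2007.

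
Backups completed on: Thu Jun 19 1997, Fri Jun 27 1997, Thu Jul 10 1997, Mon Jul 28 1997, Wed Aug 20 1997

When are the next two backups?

Intervals are 8, 13, 18, 23 days — an arithmetic progression with common difference 5.
Next gap: 28 days. Wed Aug 20 1997 + 28 days = Wed Sep 17 1997.
Next gap: 33 days. Wed Sep 17 1997 + 33 days = Mon Oct 20 1997.

Wed Sep 17 1997, Mon Oct 20 1997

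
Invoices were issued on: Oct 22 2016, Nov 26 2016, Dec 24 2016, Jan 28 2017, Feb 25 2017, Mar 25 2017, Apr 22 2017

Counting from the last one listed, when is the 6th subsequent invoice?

Oct 28 2017

All dates are Saturdays, 35, 28, 35, 28, 28, 28 days apart.
Specifically, the 4th Saturday of each month.
May 2017 — 4th Saturday is May 27 2017.
June 2017 — 4th Saturday is Jun 24 2017.
4th Saturday of July 2017: Jul 22 2017.
4th Saturday of August 2017: Aug 26 2017.
4th Saturday of September 2017: Sep 23 2017.
October 2017 — 4th Saturday is Oct 28 2017.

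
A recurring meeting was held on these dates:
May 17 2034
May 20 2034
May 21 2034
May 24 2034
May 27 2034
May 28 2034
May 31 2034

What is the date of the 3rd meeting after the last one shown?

Jun 7 2034

Every event lands on a Wednesday or Saturday or Sunday (gaps cycle 3, 1, 3, 3, 1, 3).
So the schedule is: every Wednesday, Saturday and Sunday.
Next Saturday: Jun 3 2034.
The following Sunday is Jun 4 2034.
The following Wednesday is Jun 7 2034.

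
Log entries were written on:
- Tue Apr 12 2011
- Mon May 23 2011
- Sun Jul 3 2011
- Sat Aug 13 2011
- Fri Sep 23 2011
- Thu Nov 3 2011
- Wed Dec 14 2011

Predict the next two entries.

Tue Jan 24 2012, Mon Mar 5 2012

Every event comes 41 days after the last (41, 41, 41, 41, 41, 41).
Wed Dec 14 2011 + 41 days = Tue Jan 24 2012.
Tue Jan 24 2012 + 41 days = Mon Mar 5 2012.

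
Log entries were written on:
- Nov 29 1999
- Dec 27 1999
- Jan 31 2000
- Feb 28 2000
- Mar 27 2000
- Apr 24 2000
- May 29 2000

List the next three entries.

These are Mondays with 28, 35, 28, 28, 28, 35-day gaps.
Each is the final Monday of its month — Nov 29 1999 is past the 28th, so '4th Monday' doesn't fit.
Last Monday of June 2000: Jun 26 2000.
July 2000 ends with Monday Jul 31 2000.
August 2000 ends with Monday Aug 28 2000.

Jun 26 2000, Jul 31 2000, Aug 28 2000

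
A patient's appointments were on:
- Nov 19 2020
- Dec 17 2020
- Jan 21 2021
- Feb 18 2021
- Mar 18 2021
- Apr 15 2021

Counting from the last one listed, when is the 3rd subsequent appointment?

Jul 15 2021

Gaps: 28, 35, 28, 28, 28 days — a mix of 28 and 35. Every date is a Thursday.
Each is the 3rd Thursday of its month.
May 2021 — 3rd Thursday is May 20 2021.
3rd Thursday of June 2021: Jun 17 2021.
July 2021 — 3rd Thursday is Jul 15 2021.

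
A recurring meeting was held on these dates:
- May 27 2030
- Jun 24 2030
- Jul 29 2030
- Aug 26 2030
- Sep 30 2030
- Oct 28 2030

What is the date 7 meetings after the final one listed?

May 26 2031

Every date is a Monday; gaps 28, 35, 28, 35, 28 days.
Each is the last Monday of its month (at least one falls on the 29th or later, ruling out '4th Monday').
Last Monday of November 2030: Nov 25 2030.
December 2030 ends with Monday Dec 30 2030.
Last Monday of January 2031: Jan 27 2031.
Last Monday of February 2031: Feb 24 2031.
Last Monday of March 2031: Mar 31 2031.
April 2031 ends with Monday Apr 28 2031.
May 2031 ends with Monday May 26 2031.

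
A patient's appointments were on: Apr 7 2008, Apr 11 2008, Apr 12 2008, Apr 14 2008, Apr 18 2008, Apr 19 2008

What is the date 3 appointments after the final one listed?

The gap pattern 4, 1, 2, 4, 1 repeats every 3 events.
These are the Mondays, Fridays and Saturdays of each week.
Next Monday: Apr 21 2008.
The following Friday is Apr 25 2008.
Next Saturday: Apr 26 2008.

Apr 26 2008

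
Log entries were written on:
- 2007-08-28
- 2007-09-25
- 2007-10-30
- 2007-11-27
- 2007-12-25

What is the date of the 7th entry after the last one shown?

These are Tuesdays with 28, 35, 28, 28-day gaps.
Each is the final Tuesday of its month — 2007-10-30 is past the 28th, so '4th Tuesday' doesn't fit.
Last Tuesday of January 2008: 2008-01-29.
February 2008 ends with Tuesday 2008-02-26.
Last Tuesday of March 2008: 2008-03-25.
April 2008 ends with Tuesday 2008-04-29.
Last Tuesday of May 2008: 2008-05-27.
Last Tuesday of June 2008: 2008-06-24.
Last Tuesday of July 2008: 2008-07-29.

2008-07-29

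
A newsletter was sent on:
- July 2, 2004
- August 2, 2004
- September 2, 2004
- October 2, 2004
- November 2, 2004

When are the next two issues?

Each date is the 2nd; the gaps (31, 31, 30, 31) track the month lengths.
The rule is the 2nd of each month.
Next: December 2004 → December 2, 2004.
January 2005: January 2, 2005.

December 2, 2004; January 2, 2005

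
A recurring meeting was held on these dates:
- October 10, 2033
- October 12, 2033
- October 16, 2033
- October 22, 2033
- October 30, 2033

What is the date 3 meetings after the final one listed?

December 5, 2033

Gaps: 2, 4, 6, 8 days — each gap is 2 larger than the previous one.
Next gap: 10 days. October 30, 2033 + 10 days = November 9, 2033.
Next gap: 12 days. November 9, 2033 + 12 days = November 21, 2033.
Next gap: 14 days. November 21, 2033 + 14 days = December 5, 2033.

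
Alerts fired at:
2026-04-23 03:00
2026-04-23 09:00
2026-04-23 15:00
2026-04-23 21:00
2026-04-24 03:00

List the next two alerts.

Gaps: 6, 6, 6, 6 hours — each event is 6 hours after the previous one.
2026-04-24 03:00 + 6 h = 2026-04-24 09:00.
2026-04-24 09:00 + 6 h = 2026-04-24 15:00.

2026-04-24 09:00, 2026-04-24 15:00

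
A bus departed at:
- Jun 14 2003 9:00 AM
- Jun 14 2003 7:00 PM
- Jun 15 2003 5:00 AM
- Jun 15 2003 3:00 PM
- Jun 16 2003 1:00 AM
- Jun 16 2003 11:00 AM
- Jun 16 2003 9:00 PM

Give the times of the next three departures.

Spacing: 10, 10, 10, 10, 10, 10 h — constant 10 h.
Jun 16 2003 9:00 PM + 10 h = Jun 17 2003 7:00 AM.
Jun 17 2003 7:00 AM + 10 h = Jun 17 2003 5:00 PM.
Jun 17 2003 5:00 PM + 10 h = Jun 18 2003 3:00 AM.

Jun 17 2003 7:00 AM, Jun 17 2003 5:00 PM, Jun 18 2003 3:00 AM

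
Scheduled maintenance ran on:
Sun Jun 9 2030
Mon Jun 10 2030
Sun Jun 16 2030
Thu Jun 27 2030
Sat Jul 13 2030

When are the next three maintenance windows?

Sat Aug 3 2030, Thu Aug 29 2030, Sun Sep 29 2030

The spacing grows by 5 each time: 1, 6, 11, 16 days.
Next gap: 21 days. Sat Jul 13 2030 + 21 days = Sat Aug 3 2030.
Next gap: 26 days. Sat Aug 3 2030 + 26 days = Thu Aug 29 2030.
Next gap: 31 days. Thu Aug 29 2030 + 31 days = Sun Sep 29 2030.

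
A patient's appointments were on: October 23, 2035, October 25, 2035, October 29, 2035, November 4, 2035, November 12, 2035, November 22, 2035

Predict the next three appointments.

Intervals are 2, 4, 6, 8, 10 days — an arithmetic progression with common difference 2.
Next gap: 12 days. November 22, 2035 + 12 days = December 4, 2035.
Next gap: 14 days. December 4, 2035 + 14 days = December 18, 2035.
Next gap: 16 days. December 18, 2035 + 16 days = January 3, 2036.

December 4, 2035; December 18, 2035; January 3, 2036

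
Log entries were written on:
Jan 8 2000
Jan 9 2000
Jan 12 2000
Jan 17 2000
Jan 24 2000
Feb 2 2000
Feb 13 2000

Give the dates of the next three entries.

Feb 26 2000, Mar 12 2000, Mar 29 2000

The spacing grows by 2 each time: 1, 3, 5, 7, 9, 11 days.
Next gap: 13 days. Feb 13 2000 + 13 days = Feb 26 2000.
Next gap: 15 days. Feb 26 2000 + 15 days = Mar 12 2000.
Next gap: 17 days. Mar 12 2000 + 17 days = Mar 29 2000.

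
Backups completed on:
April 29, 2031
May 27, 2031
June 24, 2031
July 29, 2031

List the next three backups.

August 26, 2031; September 30, 2031; October 28, 2031

Every date is a Tuesday; gaps 28, 28, 35 days.
Each is the last Tuesday of its month (at least one falls on the 29th or later, ruling out '4th Tuesday').
Last Tuesday of August 2031: August 26, 2031.
September 2031 ends with Tuesday September 30, 2031.
October 2031 ends with Tuesday October 28, 2031.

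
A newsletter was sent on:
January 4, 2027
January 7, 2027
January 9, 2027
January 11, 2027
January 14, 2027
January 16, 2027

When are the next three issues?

January 18, 2027; January 21, 2027; January 23, 2027

The gap pattern 3, 2, 2, 3, 2 repeats every 3 events.
These are the Mondays, Thursdays and Saturdays of each week.
Next Monday: January 18, 2027.
The following Thursday is January 21, 2027.
The following Saturday is January 23, 2027.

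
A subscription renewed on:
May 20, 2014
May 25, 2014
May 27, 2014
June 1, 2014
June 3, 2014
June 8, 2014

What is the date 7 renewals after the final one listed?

The gap pattern 5, 2, 5, 2, 5 repeats every 2 events.
These are the Tuesdays and Sundays of each week.
The following Tuesday is June 10, 2014.
The following Sunday is June 15, 2014.
The following Tuesday is June 17, 2014.
Next Sunday: June 22, 2014.
Next Tuesday: June 24, 2014.
The following Sunday is June 29, 2014.
The following Tuesday is July 1, 2014.

July 1, 2014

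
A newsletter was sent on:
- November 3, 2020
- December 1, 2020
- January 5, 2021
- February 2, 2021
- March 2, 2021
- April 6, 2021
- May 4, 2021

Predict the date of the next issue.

All dates are Tuesdays, 28, 35, 28, 28, 35, 28 days apart.
Specifically, the 1st Tuesday of each month.
June 2021 — 1st Tuesday is June 1, 2021.

June 1, 2021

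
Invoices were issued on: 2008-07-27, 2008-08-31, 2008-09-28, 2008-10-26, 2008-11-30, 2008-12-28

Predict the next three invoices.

2009-01-25, 2009-02-22, 2009-03-29

Every date is a Sunday; gaps 35, 28, 28, 35, 28 days.
Each is the last Sunday of its month (at least one falls on the 29th or later, ruling out '4th Sunday').
Last Sunday of January 2009: 2009-01-25.
Last Sunday of February 2009: 2009-02-22.
Last Sunday of March 2009: 2009-03-29.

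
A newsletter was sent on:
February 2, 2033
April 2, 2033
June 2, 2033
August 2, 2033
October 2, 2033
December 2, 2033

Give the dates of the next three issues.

The day-of-month is always 2 (59, 61, 61, 61, 61 days between events).
So this recurs on the 2nd of every 2 months.
Next: February 2034 → February 2, 2034.
Next: April 2034 → April 2, 2034.
June 2034: June 2, 2034.

February 2, 2034; April 2, 2034; June 2, 2034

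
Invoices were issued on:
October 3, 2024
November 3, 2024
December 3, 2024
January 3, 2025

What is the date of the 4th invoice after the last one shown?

May 3, 2025

Gaps: 31, 30, 31 days — not constant. Every event is on the 3rd of the month.
Pattern: the 3rd of each month.
February 2025: February 3, 2025.
March 2025: March 3, 2025.
Next: April 2025 → April 3, 2025.
May 2025: May 3, 2025.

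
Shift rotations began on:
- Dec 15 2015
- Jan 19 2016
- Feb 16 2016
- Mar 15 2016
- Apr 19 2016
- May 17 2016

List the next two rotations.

Jun 21 2016, Jul 19 2016

These are Tuesdays at 28- or 35-day spacing (35, 28, 28, 35, 28).
The pattern: 3rd Tuesday of the month.
June 2016 — 3rd Tuesday is Jun 21 2016.
July 2016 — 3rd Tuesday is Jul 19 2016.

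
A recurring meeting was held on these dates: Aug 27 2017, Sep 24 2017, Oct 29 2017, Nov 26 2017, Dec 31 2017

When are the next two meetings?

Jan 28 2018, Feb 25 2018

All Sundays; the gaps (28, 35, 28, 35) vary with month length.
This is the last Sunday of each month.
January 2018 ends with Sunday Jan 28 2018.
Last Sunday of February 2018: Feb 25 2018.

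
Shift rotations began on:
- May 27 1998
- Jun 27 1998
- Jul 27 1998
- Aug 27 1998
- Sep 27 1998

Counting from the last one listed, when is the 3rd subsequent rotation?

The day-of-month is always 27 (31, 30, 31, 31 days between events).
So this recurs on the 27th of each month.
October 1998: Oct 27 1998.
Next: November 1998 → Nov 27 1998.
Next: December 1998 → Dec 27 1998.

Dec 27 1998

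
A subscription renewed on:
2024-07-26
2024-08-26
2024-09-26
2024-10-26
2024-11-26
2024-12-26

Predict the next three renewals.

The day-of-month is always 26 (31, 31, 30, 31, 30 days between events).
So this recurs on the 26th of each month.
Next: January 2025 → 2025-01-26.
February 2025: 2025-02-26.
March 2025: 2025-03-26.

2025-01-26, 2025-02-26, 2025-03-26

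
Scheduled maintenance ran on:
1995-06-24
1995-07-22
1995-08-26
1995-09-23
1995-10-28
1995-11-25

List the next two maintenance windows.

All dates are Saturdays, 28, 35, 28, 35, 28 days apart.
Specifically, the 4th Saturday of each month.
4th Saturday of December 1995: 1995-12-23.
January 1996 — 4th Saturday is 1996-01-27.

1995-12-23, 1996-01-27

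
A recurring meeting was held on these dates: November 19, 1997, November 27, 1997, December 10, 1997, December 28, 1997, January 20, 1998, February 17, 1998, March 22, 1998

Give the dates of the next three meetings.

April 29, 1998; June 11, 1998; July 29, 1998

Intervals are 8, 13, 18, 23, 28, 33 days — an arithmetic progression with common difference 5.
Next gap: 38 days. March 22, 1998 + 38 days = April 29, 1998.
Next gap: 43 days. April 29, 1998 + 43 days = June 11, 1998.
Next gap: 48 days. June 11, 1998 + 48 days = July 29, 1998.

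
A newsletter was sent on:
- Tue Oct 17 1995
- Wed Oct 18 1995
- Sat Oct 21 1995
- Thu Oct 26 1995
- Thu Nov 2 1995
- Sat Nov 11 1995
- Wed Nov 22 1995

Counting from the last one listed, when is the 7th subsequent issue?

Gaps: 1, 3, 5, 7, 9, 11 days — each gap is 2 larger than the previous one.
Next gap: 13 days. Wed Nov 22 1995 + 13 days = Tue Dec 5 1995.
Next gap: 15 days. Tue Dec 5 1995 + 15 days = Wed Dec 20 1995.
Next gap: 17 days. Wed Dec 20 1995 + 17 days = Sat Jan 6 1996.
Next gap: 19 days. Sat Jan 6 1996 + 19 days = Thu Jan 25 1996.
Next gap: 21 days. Thu Jan 25 1996 + 21 days = Thu Feb 15 1996.
Next gap: 23 days. Thu Feb 15 1996 + 23 days = Sat Mar 9 1996.
Next gap: 25 days. Sat Mar 9 1996 + 25 days = Wed Apr 3 1996.

Wed Apr 3 1996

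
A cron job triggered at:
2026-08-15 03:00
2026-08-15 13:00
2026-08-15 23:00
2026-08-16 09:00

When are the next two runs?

2026-08-16 19:00, 2026-08-17 05:00

Spacing: 10, 10, 10 h — constant 10 h.
2026-08-16 09:00 + 10 h = 2026-08-16 19:00.
2026-08-16 19:00 + 10 h = 2026-08-17 05:00.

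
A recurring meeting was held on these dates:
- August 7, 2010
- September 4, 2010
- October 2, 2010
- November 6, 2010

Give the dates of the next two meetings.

Gaps: 28, 28, 35 days — a mix of 28 and 35. Every date is a Saturday.
Each is the 1st Saturday of its month.
December 2010 — 1st Saturday is December 4, 2010.
1st Saturday of January 2011: January 1, 2011.

December 4, 2010; January 1, 2011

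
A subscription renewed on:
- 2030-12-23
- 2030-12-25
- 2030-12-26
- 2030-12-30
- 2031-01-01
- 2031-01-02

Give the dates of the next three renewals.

Every event lands on a Monday or Wednesday or Thursday (gaps cycle 2, 1, 4, 2, 1).
So the schedule is: every Monday, Wednesday and Thursday.
Next Monday: 2031-01-06.
The following Wednesday is 2031-01-08.
The following Thursday is 2031-01-09.

2031-01-06, 2031-01-08, 2031-01-09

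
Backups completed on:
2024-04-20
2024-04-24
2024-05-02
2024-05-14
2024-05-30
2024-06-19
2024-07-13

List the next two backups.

2024-08-10, 2024-09-11

Gaps: 4, 8, 12, 16, 20, 24 days — each gap is 4 larger than the previous one.
Next gap: 28 days. 2024-07-13 + 28 days = 2024-08-10.
Next gap: 32 days. 2024-08-10 + 32 days = 2024-09-11.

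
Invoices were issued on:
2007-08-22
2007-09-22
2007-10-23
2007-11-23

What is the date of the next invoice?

2007-12-24

Gaps between consecutive events: 31, 31, 31 days — a constant 31-day interval.
2007-11-23 + 31 days = 2007-12-24.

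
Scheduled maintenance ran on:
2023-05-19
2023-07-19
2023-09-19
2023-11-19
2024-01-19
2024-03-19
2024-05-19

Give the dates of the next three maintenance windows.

Gaps: 61, 62, 61, 61, 60, 61 days — not constant. Every event is on the 19th of the month.
Pattern: the 19th of every 2 months.
July 2024: 2024-07-19.
September 2024: 2024-09-19.
Next: November 2024 → 2024-11-19.

2024-07-19, 2024-09-19, 2024-11-19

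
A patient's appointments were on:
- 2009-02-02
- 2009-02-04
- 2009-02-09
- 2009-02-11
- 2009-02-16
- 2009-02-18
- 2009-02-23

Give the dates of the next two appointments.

2009-02-25, 2009-03-02

The gap pattern 2, 5, 2, 5, 2, 5 repeats every 2 events.
These are the Mondays and Wednesdays of each week.
Next Wednesday: 2009-02-25.
Next Monday: 2009-03-02.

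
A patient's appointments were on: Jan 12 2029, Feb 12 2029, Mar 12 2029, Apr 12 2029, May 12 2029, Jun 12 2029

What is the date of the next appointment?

The day-of-month is always 12 (31, 28, 31, 30, 31 days between events).
So this recurs on the 12th of each month.
July 2029: Jul 12 2029.

Jul 12 2029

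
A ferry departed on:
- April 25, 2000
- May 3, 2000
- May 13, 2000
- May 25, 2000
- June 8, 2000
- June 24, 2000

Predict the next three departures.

July 12, 2000; August 1, 2000; August 23, 2000

The spacing grows by 2 each time: 8, 10, 12, 14, 16 days.
Next gap: 18 days. June 24, 2000 + 18 days = July 12, 2000.
Next gap: 20 days. July 12, 2000 + 20 days = August 1, 2000.
Next gap: 22 days. August 1, 2000 + 22 days = August 23, 2000.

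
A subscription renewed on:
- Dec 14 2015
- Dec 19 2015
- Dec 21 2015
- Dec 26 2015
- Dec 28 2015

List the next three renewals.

The gap pattern 5, 2, 5, 2 repeats every 2 events.
These are the Mondays and Saturdays of each week.
The following Saturday is Jan 2 2016.
Next Monday: Jan 4 2016.
The following Saturday is Jan 9 2016.

Jan 2 2016, Jan 4 2016, Jan 9 2016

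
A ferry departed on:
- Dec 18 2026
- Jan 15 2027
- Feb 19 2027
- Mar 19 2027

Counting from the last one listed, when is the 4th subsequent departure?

All dates are Fridays, 28, 35, 28 days apart.
Specifically, the 3rd Friday of each month.
3rd Friday of April 2027: Apr 16 2027.
May 2027 — 3rd Friday is May 21 2027.
3rd Friday of June 2027: Jun 18 2027.
July 2027 — 3rd Friday is Jul 16 2027.

Jul 16 2027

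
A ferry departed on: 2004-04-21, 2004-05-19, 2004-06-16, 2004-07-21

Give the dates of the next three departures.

2004-08-18, 2004-09-15, 2004-10-20

All dates are Wednesdays, 28, 28, 35 days apart.
Specifically, the 3rd Wednesday of each month.
August 2004 — 3rd Wednesday is 2004-08-18.
3rd Wednesday of September 2004: 2004-09-15.
October 2004 — 3rd Wednesday is 2004-10-20.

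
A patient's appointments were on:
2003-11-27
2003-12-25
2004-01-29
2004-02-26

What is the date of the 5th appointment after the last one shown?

These are Thursdays with 28, 35, 28-day gaps.
Each is the final Thursday of its month — 2004-01-29 is past the 28th, so '4th Thursday' doesn't fit.
March 2004 ends with Thursday 2004-03-25.
April 2004 ends with Thursday 2004-04-29.
Last Thursday of May 2004: 2004-05-27.
June 2004 ends with Thursday 2004-06-24.
Last Thursday of July 2004: 2004-07-29.

2004-07-29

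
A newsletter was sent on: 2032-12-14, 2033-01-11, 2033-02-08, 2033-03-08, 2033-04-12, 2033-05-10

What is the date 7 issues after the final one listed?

2033-12-13

All dates are Tuesdays, 28, 28, 28, 35, 28 days apart.
Specifically, the 2nd Tuesday of each month.
2nd Tuesday of June 2033: 2033-06-14.
July 2033 — 2nd Tuesday is 2033-07-12.
2nd Tuesday of August 2033: 2033-08-09.
2nd Tuesday of September 2033: 2033-09-13.
2nd Tuesday of October 2033: 2033-10-11.
2nd Tuesday of November 2033: 2033-11-08.
December 2033 — 2nd Tuesday is 2033-12-13.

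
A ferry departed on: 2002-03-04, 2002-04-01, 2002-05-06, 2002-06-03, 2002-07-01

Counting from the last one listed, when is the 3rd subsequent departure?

2002-10-07

All dates are Mondays, 28, 35, 28, 28 days apart.
Specifically, the 1st Monday of each month.
1st Monday of August 2002: 2002-08-05.
1st Monday of September 2002: 2002-09-02.
1st Monday of October 2002: 2002-10-07.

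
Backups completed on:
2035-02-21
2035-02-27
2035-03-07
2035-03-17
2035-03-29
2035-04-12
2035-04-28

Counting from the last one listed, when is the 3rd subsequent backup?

Intervals are 6, 8, 10, 12, 14, 16 days — an arithmetic progression with common difference 2.
Next gap: 18 days. 2035-04-28 + 18 days = 2035-05-16.
Next gap: 20 days. 2035-05-16 + 20 days = 2035-06-05.
Next gap: 22 days. 2035-06-05 + 22 days = 2035-06-27.

2035-06-27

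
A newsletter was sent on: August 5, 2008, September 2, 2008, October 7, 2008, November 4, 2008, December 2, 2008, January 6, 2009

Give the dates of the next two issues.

February 3, 2009; March 3, 2009

These are Tuesdays at 28- or 35-day spacing (28, 35, 28, 28, 35).
The pattern: 1st Tuesday of the month.
February 2009 — 1st Tuesday is February 3, 2009.
1st Tuesday of March 2009: March 3, 2009.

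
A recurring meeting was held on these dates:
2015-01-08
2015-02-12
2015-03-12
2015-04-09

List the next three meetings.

2015-05-14, 2015-06-11, 2015-07-09

Gaps: 35, 28, 28 days — a mix of 28 and 35. Every date is a Thursday.
Each is the 2nd Thursday of its month.
2nd Thursday of May 2015: 2015-05-14.
2nd Thursday of June 2015: 2015-06-11.
2nd Thursday of July 2015: 2015-07-09.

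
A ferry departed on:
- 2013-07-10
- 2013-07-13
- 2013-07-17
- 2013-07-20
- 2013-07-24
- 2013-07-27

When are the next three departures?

2013-07-31, 2013-08-03, 2013-08-07

Gaps: 3, 4, 3, 4, 3 days — not constant, but cyclic with period 2.
The events fall on every Wednesday and Saturday.
Next Wednesday: 2013-07-31.
The following Saturday is 2013-08-03.
The following Wednesday is 2013-08-07.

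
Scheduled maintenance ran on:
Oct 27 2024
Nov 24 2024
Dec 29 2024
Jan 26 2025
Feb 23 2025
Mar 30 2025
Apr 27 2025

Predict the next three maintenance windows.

May 25 2025, Jun 29 2025, Jul 27 2025

These are Sundays with 28, 35, 28, 28, 35, 28-day gaps.
Each is the final Sunday of its month — Dec 29 2024 is past the 28th, so '4th Sunday' doesn't fit.
Last Sunday of May 2025: May 25 2025.
June 2025 ends with Sunday Jun 29 2025.
Last Sunday of July 2025: Jul 27 2025.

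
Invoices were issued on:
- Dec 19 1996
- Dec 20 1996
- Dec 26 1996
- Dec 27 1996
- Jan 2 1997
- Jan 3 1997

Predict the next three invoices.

Jan 9 1997, Jan 10 1997, Jan 16 1997

Every event lands on a Thursday or Friday (gaps cycle 1, 6, 1, 6, 1).
So the schedule is: every Thursday and Friday.
The following Thursday is Jan 9 1997.
Next Friday: Jan 10 1997.
The following Thursday is Jan 16 1997.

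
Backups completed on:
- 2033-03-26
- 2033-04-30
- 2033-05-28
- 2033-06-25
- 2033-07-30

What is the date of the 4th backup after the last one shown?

2033-11-26

All Saturdays; the gaps (35, 28, 28, 35) vary with month length.
This is the last Saturday of each month.
Last Saturday of August 2033: 2033-08-27.
Last Saturday of September 2033: 2033-09-24.
October 2033 ends with Saturday 2033-10-29.
Last Saturday of November 2033: 2033-11-26.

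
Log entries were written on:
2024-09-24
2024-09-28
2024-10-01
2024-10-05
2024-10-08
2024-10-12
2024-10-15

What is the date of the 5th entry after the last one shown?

Gaps: 4, 3, 4, 3, 4, 3 days — not constant, but cyclic with period 2.
The events fall on every Tuesday and Saturday.
Next Saturday: 2024-10-19.
Next Tuesday: 2024-10-22.
The following Saturday is 2024-10-26.
The following Tuesday is 2024-10-29.
The following Saturday is 2024-11-02.

2024-11-02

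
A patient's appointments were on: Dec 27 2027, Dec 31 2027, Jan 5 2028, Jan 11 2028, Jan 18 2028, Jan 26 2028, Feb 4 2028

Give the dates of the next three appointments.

Intervals are 4, 5, 6, 7, 8, 9 days — an arithmetic progression with common difference 1.
Next gap: 10 days. Feb 4 2028 + 10 days = Feb 14 2028.
Next gap: 11 days. Feb 14 2028 + 11 days = Feb 25 2028.
Next gap: 12 days. Feb 25 2028 + 12 days = Mar 8 2028.

Feb 14 2028, Feb 25 2028, Mar 8 2028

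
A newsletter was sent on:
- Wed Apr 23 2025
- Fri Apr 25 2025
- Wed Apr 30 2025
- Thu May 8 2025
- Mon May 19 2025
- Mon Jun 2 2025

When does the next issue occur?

Thu Jun 19 2025

Gaps: 2, 5, 8, 11, 14 days — each gap is 3 larger than the previous one.
Next gap: 17 days. Mon Jun 2 2025 + 17 days = Thu Jun 19 2025.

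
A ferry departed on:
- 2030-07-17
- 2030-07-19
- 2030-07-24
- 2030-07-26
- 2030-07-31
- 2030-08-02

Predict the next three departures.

2030-08-07, 2030-08-09, 2030-08-14

Gaps: 2, 5, 2, 5, 2 days — not constant, but cyclic with period 2.
The events fall on every Wednesday and Friday.
Next Wednesday: 2030-08-07.
Next Friday: 2030-08-09.
Next Wednesday: 2030-08-14.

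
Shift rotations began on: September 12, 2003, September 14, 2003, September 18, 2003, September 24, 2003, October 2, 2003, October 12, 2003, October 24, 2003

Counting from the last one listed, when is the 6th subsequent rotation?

The spacing grows by 2 each time: 2, 4, 6, 8, 10, 12 days.
Next gap: 14 days. October 24, 2003 + 14 days = November 7, 2003.
Next gap: 16 days. November 7, 2003 + 16 days = November 23, 2003.
Next gap: 18 days. November 23, 2003 + 18 days = December 11, 2003.
Next gap: 20 days. December 11, 2003 + 20 days = December 31, 2003.
Next gap: 22 days. December 31, 2003 + 22 days = January 22, 2004.
Next gap: 24 days. January 22, 2004 + 24 days = February 15, 2004.

February 15, 2004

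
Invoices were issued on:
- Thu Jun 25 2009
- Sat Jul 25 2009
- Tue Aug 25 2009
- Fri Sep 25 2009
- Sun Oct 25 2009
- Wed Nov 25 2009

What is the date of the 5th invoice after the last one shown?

Gaps: 30, 31, 31, 30, 31 days — not constant. Every event is on the 25th of the month.
Pattern: the 25th of each month.
Next: December 2009 → Fri Dec 25 2009.
Next: January 2010 → Mon Jan 25 2010.
February 2010: Thu Feb 25 2010.
March 2010: Thu Mar 25 2010.
Next: April 2010 → Sun Apr 25 2010.

Sun Apr 25 2010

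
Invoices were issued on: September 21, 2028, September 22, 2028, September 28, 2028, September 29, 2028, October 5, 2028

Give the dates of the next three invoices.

October 6, 2028; October 12, 2028; October 13, 2028

The gap pattern 1, 6, 1, 6 repeats every 2 events.
These are the Thursdays and Fridays of each week.
The following Friday is October 6, 2028.
Next Thursday: October 12, 2028.
Next Friday: October 13, 2028.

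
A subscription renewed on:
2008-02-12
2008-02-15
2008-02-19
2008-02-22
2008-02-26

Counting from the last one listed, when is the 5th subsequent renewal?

Every event lands on a Tuesday or Friday (gaps cycle 3, 4, 3, 4).
So the schedule is: every Tuesday and Friday.
Next Friday: 2008-02-29.
Next Tuesday: 2008-03-04.
The following Friday is 2008-03-07.
The following Tuesday is 2008-03-11.
The following Friday is 2008-03-14.

2008-03-14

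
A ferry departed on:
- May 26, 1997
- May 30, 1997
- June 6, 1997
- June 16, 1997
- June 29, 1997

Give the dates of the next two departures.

Intervals are 4, 7, 10, 13 days — an arithmetic progression with common difference 3.
Next gap: 16 days. June 29, 1997 + 16 days = July 15, 1997.
Next gap: 19 days. July 15, 1997 + 19 days = August 3, 1997.

July 15, 1997; August 3, 1997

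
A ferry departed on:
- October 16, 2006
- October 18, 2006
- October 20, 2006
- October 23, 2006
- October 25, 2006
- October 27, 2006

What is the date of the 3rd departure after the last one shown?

November 3, 2006

Every event lands on a Monday or Wednesday or Friday (gaps cycle 2, 2, 3, 2, 2).
So the schedule is: every Monday, Wednesday and Friday.
The following Monday is October 30, 2006.
The following Wednesday is November 1, 2006.
Next Friday: November 3, 2006.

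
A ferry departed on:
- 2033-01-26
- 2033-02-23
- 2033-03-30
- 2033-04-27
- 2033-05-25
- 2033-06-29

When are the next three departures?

These are Wednesdays with 28, 35, 28, 28, 35-day gaps.
Each is the final Wednesday of its month — 2033-03-30 is past the 28th, so '4th Wednesday' doesn't fit.
July 2033 ends with Wednesday 2033-07-27.
August 2033 ends with Wednesday 2033-08-31.
Last Wednesday of September 2033: 2033-09-28.

2033-07-27, 2033-08-31, 2033-09-28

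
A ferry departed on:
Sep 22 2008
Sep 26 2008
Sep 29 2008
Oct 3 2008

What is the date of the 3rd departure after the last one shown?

Oct 13 2008

Every event lands on a Monday or Friday (gaps cycle 4, 3, 4).
So the schedule is: every Monday and Friday.
The following Monday is Oct 6 2008.
Next Friday: Oct 10 2008.
Next Monday: Oct 13 2008.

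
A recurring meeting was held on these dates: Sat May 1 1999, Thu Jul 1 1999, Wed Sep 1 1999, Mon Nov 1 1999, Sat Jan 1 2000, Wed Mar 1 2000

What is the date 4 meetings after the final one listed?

Each date is the 1st; the gaps (61, 62, 61, 61, 60) track the month lengths.
The rule is the 1st of every 2 months.
May 2000: Mon May 1 2000.
July 2000: Sat Jul 1 2000.
Next: September 2000 → Fri Sep 1 2000.
Next: November 2000 → Wed Nov 1 2000.

Wed Nov 1 2000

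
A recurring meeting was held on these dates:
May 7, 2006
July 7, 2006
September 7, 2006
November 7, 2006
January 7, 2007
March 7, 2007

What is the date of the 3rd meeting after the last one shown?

September 7, 2007

Each date is the 7th; the gaps (61, 62, 61, 61, 59) track the month lengths.
The rule is the 7th of every 2 months.
May 2007: May 7, 2007.
Next: July 2007 → July 7, 2007.
September 2007: September 7, 2007.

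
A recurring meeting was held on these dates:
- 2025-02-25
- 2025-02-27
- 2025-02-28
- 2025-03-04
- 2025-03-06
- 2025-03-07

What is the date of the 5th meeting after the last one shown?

The gap pattern 2, 1, 4, 2, 1 repeats every 3 events.
These are the Tuesdays, Thursdays and Fridays of each week.
Next Tuesday: 2025-03-11.
The following Thursday is 2025-03-13.
The following Friday is 2025-03-14.
Next Tuesday: 2025-03-18.
Next Thursday: 2025-03-20.

2025-03-20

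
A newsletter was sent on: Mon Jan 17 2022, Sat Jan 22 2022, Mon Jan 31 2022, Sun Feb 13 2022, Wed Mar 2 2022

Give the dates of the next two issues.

Wed Mar 23 2022, Sun Apr 17 2022

Gaps: 5, 9, 13, 17 days — each gap is 4 larger than the previous one.
Next gap: 21 days. Wed Mar 2 2022 + 21 days = Wed Mar 23 2022.
Next gap: 25 days. Wed Mar 23 2022 + 25 days = Sun Apr 17 2022.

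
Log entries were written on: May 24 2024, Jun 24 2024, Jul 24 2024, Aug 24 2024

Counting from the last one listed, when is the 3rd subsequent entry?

The day-of-month is always 24 (31, 30, 31 days between events).
So this recurs on the 24th of each month.
September 2024: Sep 24 2024.
Next: October 2024 → Oct 24 2024.
November 2024: Nov 24 2024.

Nov 24 2024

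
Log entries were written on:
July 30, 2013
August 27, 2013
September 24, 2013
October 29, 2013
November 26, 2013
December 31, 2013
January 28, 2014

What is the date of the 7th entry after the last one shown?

All Tuesdays; the gaps (28, 28, 35, 28, 35, 28) vary with month length.
This is the last Tuesday of each month.
February 2014 ends with Tuesday February 25, 2014.
Last Tuesday of March 2014: March 25, 2014.
April 2014 ends with Tuesday April 29, 2014.
Last Tuesday of May 2014: May 27, 2014.
Last Tuesday of June 2014: June 24, 2014.
July 2014 ends with Tuesday July 29, 2014.
Last Tuesday of August 2014: August 26, 2014.

August 26, 2014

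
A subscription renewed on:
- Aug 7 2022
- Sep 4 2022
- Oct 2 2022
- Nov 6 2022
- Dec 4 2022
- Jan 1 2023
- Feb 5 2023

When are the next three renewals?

These are Sundays at 28- or 35-day spacing (28, 28, 35, 28, 28, 35).
The pattern: 1st Sunday of the month.
1st Sunday of March 2023: Mar 5 2023.
April 2023 — 1st Sunday is Apr 2 2023.
1st Sunday of May 2023: May 7 2023.

Mar 5 2023, Apr 2 2023, May 7 2023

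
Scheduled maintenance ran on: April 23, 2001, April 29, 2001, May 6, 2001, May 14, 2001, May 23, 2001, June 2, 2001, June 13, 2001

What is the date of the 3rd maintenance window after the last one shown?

July 22, 2001

Gaps: 6, 7, 8, 9, 10, 11 days — each gap is 1 larger than the previous one.
Next gap: 12 days. June 13, 2001 + 12 days = June 25, 2001.
Next gap: 13 days. June 25, 2001 + 13 days = July 8, 2001.
Next gap: 14 days. July 8, 2001 + 14 days = July 22, 2001.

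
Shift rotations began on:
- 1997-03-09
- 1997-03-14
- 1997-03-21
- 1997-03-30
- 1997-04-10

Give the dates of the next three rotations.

Intervals are 5, 7, 9, 11 days — an arithmetic progression with common difference 2.
Next gap: 13 days. 1997-04-10 + 13 days = 1997-04-23.
Next gap: 15 days. 1997-04-23 + 15 days = 1997-05-08.
Next gap: 17 days. 1997-05-08 + 17 days = 1997-05-25.

1997-04-23, 1997-05-08, 1997-05-25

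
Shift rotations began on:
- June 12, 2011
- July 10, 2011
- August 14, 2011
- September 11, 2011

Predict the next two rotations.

These are Sundays at 28- or 35-day spacing (28, 35, 28).
The pattern: 2nd Sunday of the month.
2nd Sunday of October 2011: October 9, 2011.
November 2011 — 2nd Sunday is November 13, 2011.

October 9, 2011; November 13, 2011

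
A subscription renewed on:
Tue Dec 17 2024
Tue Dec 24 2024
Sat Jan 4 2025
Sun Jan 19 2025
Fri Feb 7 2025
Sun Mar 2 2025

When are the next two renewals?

Intervals are 7, 11, 15, 19, 23 days — an arithmetic progression with common difference 4.
Next gap: 27 days. Sun Mar 2 2025 + 27 days = Sat Mar 29 2025.
Next gap: 31 days. Sat Mar 29 2025 + 31 days = Tue Apr 29 2025.

Sat Mar 29 2025, Tue Apr 29 2025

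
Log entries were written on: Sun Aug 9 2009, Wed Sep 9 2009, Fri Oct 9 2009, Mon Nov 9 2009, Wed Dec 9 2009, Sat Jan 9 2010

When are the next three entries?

The day-of-month is always 9 (31, 30, 31, 30, 31 days between events).
So this recurs on the 9th of each month.
Next: February 2010 → Tue Feb 9 2010.
Next: March 2010 → Tue Mar 9 2010.
Next: April 2010 → Fri Apr 9 2010.

Tue Feb 9 2010, Tue Mar 9 2010, Fri Apr 9 2010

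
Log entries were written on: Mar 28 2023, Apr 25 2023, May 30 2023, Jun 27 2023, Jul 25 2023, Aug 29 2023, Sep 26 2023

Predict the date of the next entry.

Oct 31 2023

Every date is a Tuesday; gaps 28, 35, 28, 28, 35, 28 days.
Each is the last Tuesday of its month (at least one falls on the 29th or later, ruling out '4th Tuesday').
October 2023 ends with Tuesday Oct 31 2023.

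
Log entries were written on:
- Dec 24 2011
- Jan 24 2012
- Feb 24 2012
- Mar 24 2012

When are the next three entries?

Each date is the 24th; the gaps (31, 31, 29) track the month lengths.
The rule is the 24th of each month.
April 2012: Apr 24 2012.
May 2012: May 24 2012.
Next: June 2012 → Jun 24 2012.

Apr 24 2012, May 24 2012, Jun 24 2012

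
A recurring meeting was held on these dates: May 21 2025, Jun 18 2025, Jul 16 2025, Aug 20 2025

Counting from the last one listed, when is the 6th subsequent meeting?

Feb 18 2026

Gaps: 28, 28, 35 days — a mix of 28 and 35. Every date is a Wednesday.
Each is the 3rd Wednesday of its month.
September 2025 — 3rd Wednesday is Sep 17 2025.
October 2025 — 3rd Wednesday is Oct 15 2025.
3rd Wednesday of November 2025: Nov 19 2025.
3rd Wednesday of December 2025: Dec 17 2025.
3rd Wednesday of January 2026: Jan 21 2026.
3rd Wednesday of February 2026: Feb 18 2026.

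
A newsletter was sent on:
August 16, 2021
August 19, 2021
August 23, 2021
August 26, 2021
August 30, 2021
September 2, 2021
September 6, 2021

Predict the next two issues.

Every event lands on a Monday or Thursday (gaps cycle 3, 4, 3, 4, 3, 4).
So the schedule is: every Monday and Thursday.
Next Thursday: September 9, 2021.
Next Monday: September 13, 2021.

September 9, 2021; September 13, 2021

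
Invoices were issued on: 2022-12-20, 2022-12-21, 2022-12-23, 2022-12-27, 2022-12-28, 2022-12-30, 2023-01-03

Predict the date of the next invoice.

2023-01-04

The gap pattern 1, 2, 4, 1, 2, 4 repeats every 3 events.
These are the Tuesdays, Wednesdays and Fridays of each week.
Next Wednesday: 2023-01-04.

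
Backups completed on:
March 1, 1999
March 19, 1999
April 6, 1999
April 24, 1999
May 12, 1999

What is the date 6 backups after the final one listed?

Every event comes 18 days after the last (18, 18, 18, 18).
May 12, 1999 + 18 days = May 30, 1999.
May 30, 1999 + 18 days = June 17, 1999.
June 17, 1999 + 18 days = July 5, 1999.
July 5, 1999 + 18 days = July 23, 1999.
July 23, 1999 + 18 days = August 10, 1999.
August 10, 1999 + 18 days = August 28, 1999.

August 28, 1999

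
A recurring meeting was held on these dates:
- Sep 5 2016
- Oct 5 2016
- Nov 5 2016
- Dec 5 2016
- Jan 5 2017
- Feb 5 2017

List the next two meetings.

Mar 5 2017, Apr 5 2017

Each date is the 5th; the gaps (30, 31, 30, 31, 31) track the month lengths.
The rule is the 5th of each month.
Next: March 2017 → Mar 5 2017.
April 2017: Apr 5 2017.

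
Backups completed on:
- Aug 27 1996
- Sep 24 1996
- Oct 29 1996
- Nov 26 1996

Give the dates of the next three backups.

Dec 31 1996, Jan 28 1997, Feb 25 1997

These are Tuesdays with 28, 35, 28-day gaps.
Each is the final Tuesday of its month — Oct 29 1996 is past the 28th, so '4th Tuesday' doesn't fit.
December 1996 ends with Tuesday Dec 31 1996.
Last Tuesday of January 1997: Jan 28 1997.
February 1997 ends with Tuesday Feb 25 1997.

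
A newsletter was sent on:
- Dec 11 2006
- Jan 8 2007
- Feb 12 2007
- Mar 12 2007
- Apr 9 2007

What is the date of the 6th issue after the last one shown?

All dates are Mondays, 28, 35, 28, 28 days apart.
Specifically, the 2nd Monday of each month.
May 2007 — 2nd Monday is May 14 2007.
June 2007 — 2nd Monday is Jun 11 2007.
July 2007 — 2nd Monday is Jul 9 2007.
2nd Monday of August 2007: Aug 13 2007.
September 2007 — 2nd Monday is Sep 10 2007.
2nd Monday of October 2007: Oct 8 2007.

Oct 8 2007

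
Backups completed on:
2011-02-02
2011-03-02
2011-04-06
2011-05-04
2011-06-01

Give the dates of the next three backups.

2011-07-06, 2011-08-03, 2011-09-07

All dates are Wednesdays, 28, 35, 28, 28 days apart.
Specifically, the 1st Wednesday of each month.
July 2011 — 1st Wednesday is 2011-07-06.
1st Wednesday of August 2011: 2011-08-03.
1st Wednesday of September 2011: 2011-09-07.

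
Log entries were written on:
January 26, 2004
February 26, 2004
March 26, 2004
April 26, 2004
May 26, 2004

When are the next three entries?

The day-of-month is always 26 (31, 29, 31, 30 days between events).
So this recurs on the 26th of each month.
June 2004: June 26, 2004.
Next: July 2004 → July 26, 2004.
Next: August 2004 → August 26, 2004.

June 26, 2004; July 26, 2004; August 26, 2004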